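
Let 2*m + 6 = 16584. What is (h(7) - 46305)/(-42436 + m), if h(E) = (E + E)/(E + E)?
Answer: 46304/34147 ≈ 1.3560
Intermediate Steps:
m = 8289 (m = -3 + (½)*16584 = -3 + 8292 = 8289)
h(E) = 1 (h(E) = (2*E)/((2*E)) = (2*E)*(1/(2*E)) = 1)
(h(7) - 46305)/(-42436 + m) = (1 - 46305)/(-42436 + 8289) = -46304/(-34147) = -46304*(-1/34147) = 46304/34147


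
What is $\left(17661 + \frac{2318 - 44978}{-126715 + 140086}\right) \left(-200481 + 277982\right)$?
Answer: $\frac{6099395118357}{4457} \approx 1.3685 \cdot 10^{9}$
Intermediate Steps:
$\left(17661 + \frac{2318 - 44978}{-126715 + 140086}\right) \left(-200481 + 277982\right) = \left(17661 - \frac{42660}{13371}\right) 77501 = \left(17661 - \frac{14220}{4457}\right) 77501 = \frac{78700857}{4457} \cdot 77501 = \frac{6099395118357}{4457}$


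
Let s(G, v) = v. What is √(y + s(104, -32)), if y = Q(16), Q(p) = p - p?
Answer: 4*I*√2 ≈ 5.6569*I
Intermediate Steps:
Q(p) = 0
y = 0
√(y + s(104, -32)) = √(0 - 32) = √(-32) = 4*I*√2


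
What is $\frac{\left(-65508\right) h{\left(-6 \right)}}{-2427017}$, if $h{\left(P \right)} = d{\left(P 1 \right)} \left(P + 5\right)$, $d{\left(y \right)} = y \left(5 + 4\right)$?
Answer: $\frac{3537432}{2427017} \approx 1.4575$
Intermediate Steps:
$d{\left(y \right)} = 9 y$ ($d{\left(y \right)} = y 9 = 9 y$)
$h{\left(P \right)} = 9 P \left(5 + P\right)$ ($h{\left(P \right)} = 9 P 1 \left(P + 5\right) = 9 P \left(5 + P\right)$)
$\frac{\left(-65508\right) h{\left(-6 \right)}}{-2427017} = \frac{\left(-65508\right) 9 \left(-6\right) \left(5 - 6\right)}{-2427017} = - 65508 \cdot 9 \left(-6\right) \left(-1\right) \left(- \frac{1}{2427017}\right) = \left(-65508\right) 54 \left(- \frac{1}{2427017}\right) = \left(-3537432\right) \left(- \frac{1}{2427017}\right) = \frac{3537432}{2427017}$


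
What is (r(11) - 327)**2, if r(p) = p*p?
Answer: 42436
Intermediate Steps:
r(p) = p**2
(r(11) - 327)**2 = (11**2 - 327)**2 = (121 - 327)**2 = (-206)**2 = 42436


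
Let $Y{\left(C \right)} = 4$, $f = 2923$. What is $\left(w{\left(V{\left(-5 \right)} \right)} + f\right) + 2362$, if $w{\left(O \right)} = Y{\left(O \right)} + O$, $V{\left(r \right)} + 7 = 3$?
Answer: $5285$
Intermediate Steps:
$V{\left(r \right)} = -4$ ($V{\left(r \right)} = -7 + 3 = -4$)
$w{\left(O \right)} = 4 + O$
$\left(w{\left(V{\left(-5 \right)} \right)} + f\right) + 2362 = \left(\left(4 - 4\right) + 2923\right) + 2362 = \left(0 + 2923\right) + 2362 = 2923 + 2362 = 5285$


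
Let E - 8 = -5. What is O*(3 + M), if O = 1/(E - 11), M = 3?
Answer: -¾ ≈ -0.75000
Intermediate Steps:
E = 3 (E = 8 - 5 = 3)
O = -⅛ (O = 1/(3 - 11) = 1/(-8) = -⅛ ≈ -0.12500)
O*(3 + M) = -(3 + 3)/8 = -⅛*6 = -¾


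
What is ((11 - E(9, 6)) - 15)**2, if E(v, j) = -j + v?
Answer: 49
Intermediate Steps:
E(v, j) = v - j
((11 - E(9, 6)) - 15)**2 = ((11 - (9 - 1*6)) - 15)**2 = ((11 - (9 - 6)) - 15)**2 = ((11 - 1*3) - 15)**2 = ((11 - 3) - 15)**2 = (8 - 15)**2 = (-7)**2 = 49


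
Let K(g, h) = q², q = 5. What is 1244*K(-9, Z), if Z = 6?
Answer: 31100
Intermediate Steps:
K(g, h) = 25 (K(g, h) = 5² = 25)
1244*K(-9, Z) = 1244*25 = 31100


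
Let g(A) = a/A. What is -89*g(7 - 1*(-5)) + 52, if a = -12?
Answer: 141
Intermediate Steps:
g(A) = -12/A
-89*g(7 - 1*(-5)) + 52 = -(-1068)/(7 - 1*(-5)) + 52 = -(-1068)/(7 + 5) + 52 = -(-1068)/12 + 52 = -89*(-1) + 52 = 89 + 52 = 141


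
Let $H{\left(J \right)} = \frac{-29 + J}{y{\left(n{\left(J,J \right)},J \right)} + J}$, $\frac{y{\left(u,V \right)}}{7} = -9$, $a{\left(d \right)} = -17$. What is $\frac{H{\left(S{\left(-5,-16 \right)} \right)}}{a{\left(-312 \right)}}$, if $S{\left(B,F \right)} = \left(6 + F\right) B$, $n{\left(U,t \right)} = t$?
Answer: $\frac{21}{221} \approx 0.095023$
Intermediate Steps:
$y{\left(u,V \right)} = -63$ ($y{\left(u,V \right)} = 7 \left(-9\right) = -63$)
$S{\left(B,F \right)} = B \left(6 + F\right)$
$H{\left(J \right)} = \frac{-29 + J}{-63 + J}$
$\frac{H{\left(S{\left(-5,-16 \right)} \right)}}{a{\left(-312 \right)}} = \frac{\frac{1}{-63 - 5 \left(6 - 16\right)} \left(-29 - 5 \left(6 - 16\right)\right)}{-17} = \frac{-29 - -50}{-63 - -50} \left(- \frac{1}{17}\right) = \frac{-29 + 50}{-63 + 50} \left(- \frac{1}{17}\right) = \frac{1}{-13} \cdot 21 \left(- \frac{1}{17}\right) = \left(- \frac{1}{13}\right) 21 \left(- \frac{1}{17}\right) = \left(- \frac{21}{13}\right) \left(- \frac{1}{17}\right) = \frac{21}{221}$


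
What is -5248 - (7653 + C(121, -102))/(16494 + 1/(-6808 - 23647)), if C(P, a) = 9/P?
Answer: -319008448913162/60781297049 ≈ -5248.5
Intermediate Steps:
-5248 - (7653 + C(121, -102))/(16494 + 1/(-6808 - 23647)) = -5248 - (7653 + 9/121)/(16494 + 1/(-6808 - 23647)) = -5248 - (7653 + 9*(1/121))/(16494 + 1/(-30455)) = -5248 - (7653 + 9/121)/(16494 - 1/30455) = -5248 - 926022/(121*502324769/30455) = -5248 - 926022*30455/(121*502324769) = -5248 - 1*28202000010/60781297049 = -5248 - 28202000010/60781297049 = -319008448913162/60781297049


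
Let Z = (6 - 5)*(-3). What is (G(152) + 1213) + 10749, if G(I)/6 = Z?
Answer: 11944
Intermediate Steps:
Z = -3 (Z = 1*(-3) = -3)
G(I) = -18 (G(I) = 6*(-3) = -18)
(G(152) + 1213) + 10749 = (-18 + 1213) + 10749 = 1195 + 10749 = 11944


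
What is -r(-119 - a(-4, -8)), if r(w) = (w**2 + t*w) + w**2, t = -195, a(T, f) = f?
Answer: -46287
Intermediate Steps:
r(w) = -195*w + 2*w**2 (r(w) = (w**2 - 195*w) + w**2 = -195*w + 2*w**2)
-r(-119 - a(-4, -8)) = -(-119 - 1*(-8))*(-195 + 2*(-119 - 1*(-8))) = -(-119 + 8)*(-195 + 2*(-119 + 8)) = -(-111)*(-195 + 2*(-111)) = -(-111)*(-195 - 222) = -(-111)*(-417) = -1*46287 = -46287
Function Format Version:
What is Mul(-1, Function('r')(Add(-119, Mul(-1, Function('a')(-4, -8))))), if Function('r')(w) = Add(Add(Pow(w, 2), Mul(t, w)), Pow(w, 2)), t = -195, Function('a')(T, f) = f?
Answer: -46287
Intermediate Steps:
Function('r')(w) = Add(Mul(-195, w), Mul(2, Pow(w, 2))) (Function('r')(w) = Add(Add(Pow(w, 2), Mul(-195, w)), Pow(w, 2)) = Add(Mul(-195, w), Mul(2, Pow(w, 2))))
Mul(-1, Function('r')(Add(-119, Mul(-1, Function('a')(-4, -8))))) = Mul(-1, Mul(Add(-119, Mul(-1, -8)), Add(-195, Mul(2, Add(-119, Mul(-1, -8)))))) = Mul(-1, Mul(Add(-119, 8), Add(-195, Mul(2, Add(-119, 8))))) = Mul(-1, Mul(-111, Add(-195, Mul(2, -111)))) = Mul(-1, Mul(-111, Add(-195, -222))) = Mul(-1, Mul(-111, -417)) = Mul(-1, 46287) = -46287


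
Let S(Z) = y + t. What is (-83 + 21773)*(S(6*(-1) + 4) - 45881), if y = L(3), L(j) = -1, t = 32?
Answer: -994486500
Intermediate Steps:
y = -1
S(Z) = 31 (S(Z) = -1 + 32 = 31)
(-83 + 21773)*(S(6*(-1) + 4) - 45881) = (-83 + 21773)*(31 - 45881) = 21690*(-45850) = -994486500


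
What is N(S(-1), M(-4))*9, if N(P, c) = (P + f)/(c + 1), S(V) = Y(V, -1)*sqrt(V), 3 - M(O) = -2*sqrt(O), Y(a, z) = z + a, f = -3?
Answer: -45/8 + 9*I/8 ≈ -5.625 + 1.125*I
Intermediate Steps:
Y(a, z) = a + z
M(O) = 3 + 2*sqrt(O) (M(O) = 3 - (-2)*sqrt(O) = 3 + 2*sqrt(O))
S(V) = sqrt(V)*(-1 + V) (S(V) = (V - 1)*sqrt(V) = (-1 + V)*sqrt(V) = sqrt(V)*(-1 + V))
N(P, c) = (-3 + P)/(1 + c) (N(P, c) = (P - 3)/(c + 1) = (-3 + P)/(1 + c))
N(S(-1), M(-4))*9 = ((-3 + sqrt(-1)*(-1 - 1))/(1 + (3 + 2*sqrt(-4))))*9 = ((-3 + I*(-2))/(1 + (3 + 2*(2*I))))*9 = ((-3 - 2*I)/(1 + (3 + 4*I)))*9 = ((-3 - 2*I)/(4 + 4*I))*9 = (((4 - 4*I)/32)*(-3 - 2*I))*9 = ((-3 - 2*I)*(4 - 4*I)/32)*9 = 9*(-3 - 2*I)*(4 - 4*I)/32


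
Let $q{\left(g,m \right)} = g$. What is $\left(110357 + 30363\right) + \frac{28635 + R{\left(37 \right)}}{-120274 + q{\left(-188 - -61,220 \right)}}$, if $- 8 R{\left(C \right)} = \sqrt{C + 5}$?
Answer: $\frac{16942800085}{120401} + \frac{\sqrt{42}}{963208} \approx 1.4072 \cdot 10^{5}$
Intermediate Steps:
$R{\left(C \right)} = - \frac{\sqrt{5 + C}}{8}$ ($R{\left(C \right)} = - \frac{\sqrt{C + 5}}{8} = - \frac{\sqrt{5 + C}}{8}$)
$\left(110357 + 30363\right) + \frac{28635 + R{\left(37 \right)}}{-120274 + q{\left(-188 - -61,220 \right)}} = \left(110357 + 30363\right) + \frac{28635 - \frac{\sqrt{5 + 37}}{8}}{-120274 - 127} = 140720 + \frac{28635 - \frac{\sqrt{42}}{8}}{-120274 + \left(-188 + 61\right)} = 140720 + \frac{28635 - \frac{\sqrt{42}}{8}}{-120274 - 127} = 140720 + \frac{28635 - \frac{\sqrt{42}}{8}}{-120401} = 140720 + \left(28635 - \frac{\sqrt{42}}{8}\right) \left(- \frac{1}{120401}\right) = 140720 - \left(\frac{28635}{120401} - \frac{\sqrt{42}}{963208}\right) = \frac{16942800085}{120401} + \frac{\sqrt{42}}{963208}$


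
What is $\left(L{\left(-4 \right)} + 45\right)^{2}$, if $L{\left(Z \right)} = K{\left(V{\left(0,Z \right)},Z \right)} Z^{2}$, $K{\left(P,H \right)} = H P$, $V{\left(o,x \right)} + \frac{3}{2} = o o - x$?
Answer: $13225$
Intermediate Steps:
$V{\left(o,x \right)} = - \frac{3}{2} + o^{2} - x$ ($V{\left(o,x \right)} = - \frac{3}{2} + \left(o o - x\right) = - \frac{3}{2} + \left(o^{2} - x\right) = - \frac{3}{2} + o^{2} - x$)
$L{\left(Z \right)} = Z^{3} \left(- \frac{3}{2} - Z\right)$ ($L{\left(Z \right)} = Z \left(- \frac{3}{2} + 0^{2} - Z\right) Z^{2} = Z \left(- \frac{3}{2} + 0 - Z\right) Z^{2} = Z \left(- \frac{3}{2} - Z\right) Z^{2} = Z^{3} \left(- \frac{3}{2} - Z\right)$)
$\left(L{\left(-4 \right)} + 45\right)^{2} = \left(\left(-4\right)^{3} \left(- \frac{3}{2} - -4\right) + 45\right)^{2} = \left(- 64 \left(- \frac{3}{2} + 4\right) + 45\right)^{2} = \left(\left(-64\right) \frac{5}{2} + 45\right)^{2} = \left(-160 + 45\right)^{2} = \left(-115\right)^{2} = 13225$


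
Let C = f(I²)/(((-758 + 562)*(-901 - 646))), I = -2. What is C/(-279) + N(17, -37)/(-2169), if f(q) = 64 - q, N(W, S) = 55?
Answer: -129247730/5096917917 ≈ -0.025358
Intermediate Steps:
C = 15/75803 (C = (64 - 1*(-2)²)/(((-758 + 562)*(-901 - 646))) = (64 - 1*4)/((-196*(-1547))) = (64 - 4)/303212 = 60*(1/303212) = 15/75803 ≈ 0.00019788)
C/(-279) + N(17, -37)/(-2169) = (15/75803)/(-279) + 55/(-2169) = (15/75803)*(-1/279) + 55*(-1/2169) = -5/7049679 - 55/2169 = -129247730/5096917917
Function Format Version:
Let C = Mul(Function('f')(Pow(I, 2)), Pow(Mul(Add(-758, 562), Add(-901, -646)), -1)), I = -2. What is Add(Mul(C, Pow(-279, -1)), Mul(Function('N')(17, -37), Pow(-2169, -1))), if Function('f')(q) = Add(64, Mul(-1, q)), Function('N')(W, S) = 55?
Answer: Rational(-129247730, 5096917917) ≈ -0.025358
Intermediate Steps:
C = Rational(15, 75803) (C = Mul(Add(64, Mul(-1, Pow(-2, 2))), Pow(Mul(Add(-758, 562), Add(-901, -646)), -1)) = Mul(Add(64, Mul(-1, 4)), Pow(Mul(-196, -1547), -1)) = Mul(Add(64, -4), Pow(303212, -1)) = Mul(60, Rational(1, 303212)) = Rational(15, 75803) ≈ 0.00019788)
Add(Mul(C, Pow(-279, -1)), Mul(Function('N')(17, -37), Pow(-2169, -1))) = Add(Mul(Rational(15, 75803), Pow(-279, -1)), Mul(55, Pow(-2169, -1))) = Add(Mul(Rational(15, 75803), Rational(-1, 279)), Mul(55, Rational(-1, 2169))) = Add(Rational(-5, 7049679), Rational(-55, 2169)) = Rational(-129247730, 5096917917)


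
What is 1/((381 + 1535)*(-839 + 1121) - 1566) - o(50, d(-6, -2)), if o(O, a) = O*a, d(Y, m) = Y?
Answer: 161623801/538746 ≈ 300.00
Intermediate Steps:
1/((381 + 1535)*(-839 + 1121) - 1566) - o(50, d(-6, -2)) = 1/((381 + 1535)*(-839 + 1121) - 1566) - 50*(-6) = 1/(1916*282 - 1566) - 1*(-300) = 1/(540312 - 1566) + 300 = 1/538746 + 300 = 161623801/538746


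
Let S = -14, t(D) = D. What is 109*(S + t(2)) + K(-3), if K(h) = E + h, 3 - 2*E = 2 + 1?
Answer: -1311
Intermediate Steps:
E = 0 (E = 3/2 - (2 + 1)/2 = 3/2 - ½*3 = 3/2 - 3/2 = 0)
K(h) = h (K(h) = 0 + h = h)
109*(S + t(2)) + K(-3) = 109*(-14 + 2) - 3 = 109*(-12) - 3 = -1308 - 3 = -1311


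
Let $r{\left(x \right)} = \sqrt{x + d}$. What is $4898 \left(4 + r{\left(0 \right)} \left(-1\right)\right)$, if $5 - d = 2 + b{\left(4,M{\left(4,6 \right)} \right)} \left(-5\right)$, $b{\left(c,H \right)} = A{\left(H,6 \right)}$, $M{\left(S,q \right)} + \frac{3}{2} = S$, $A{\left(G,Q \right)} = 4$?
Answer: $19592 - 4898 \sqrt{23} \approx -3898.0$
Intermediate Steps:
$M{\left(S,q \right)} = - \frac{3}{2} + S$
$b{\left(c,H \right)} = 4$
$d = 23$ ($d = 5 - \left(2 + 4 \left(-5\right)\right) = 5 - \left(2 - 20\right) = 5 - -18 = 5 + 18 = 23$)
$r{\left(x \right)} = \sqrt{23 + x}$ ($r{\left(x \right)} = \sqrt{x + 23} = \sqrt{23 + x}$)
$4898 \left(4 + r{\left(0 \right)} \left(-1\right)\right) = 4898 \left(4 + \sqrt{23 + 0} \left(-1\right)\right) = 4898 \left(4 + \sqrt{23} \left(-1\right)\right) = 4898 \left(4 - \sqrt{23}\right) = 19592 - 4898 \sqrt{23}$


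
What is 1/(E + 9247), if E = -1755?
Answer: 1/7492 ≈ 0.00013348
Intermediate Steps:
1/(E + 9247) = 1/(-1755 + 9247) = 1/7492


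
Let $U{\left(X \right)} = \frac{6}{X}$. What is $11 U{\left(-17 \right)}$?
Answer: $- \frac{66}{17} \approx -3.8824$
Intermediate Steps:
$11 U{\left(-17 \right)} = 11 \frac{6}{-17} = 11 \cdot 6 \left(- \frac{1}{17}\right) = 11 \left(- \frac{6}{17}\right) = - \frac{66}{17}$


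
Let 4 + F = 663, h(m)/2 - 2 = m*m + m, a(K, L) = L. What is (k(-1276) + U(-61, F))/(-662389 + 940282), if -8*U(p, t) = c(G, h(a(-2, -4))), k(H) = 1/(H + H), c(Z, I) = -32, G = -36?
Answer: 10207/709182936 ≈ 1.4393e-5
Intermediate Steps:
h(m) = 4 + 2*m + 2*m² (h(m) = 4 + 2*(m*m + m) = 4 + 2*(m² + m) = 4 + 2*(m + m²) = 4 + (2*m + 2*m²) = 4 + 2*m + 2*m²)
F = 659 (F = -4 + 663 = 659)
k(H) = 1/(2*H)
U(p, t) = 4 (U(p, t) = -⅛*(-32) = 4)
(k(-1276) + U(-61, F))/(-662389 + 940282) = ((½)/(-1276) + 4)/(-662389 + 940282) = ((½)*(-1/1276) + 4)/277893 = (-1/2552 + 4)*(1/277893) = (10207/2552)*(1/277893) = 10207/709182936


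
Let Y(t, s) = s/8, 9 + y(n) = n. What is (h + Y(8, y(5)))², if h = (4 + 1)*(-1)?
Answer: 121/4 ≈ 30.250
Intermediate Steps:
y(n) = -9 + n
Y(t, s) = s/8 (Y(t, s) = s*(⅛) = s/8)
h = -5 (h = 5*(-1) = -5)
(h + Y(8, y(5)))² = (-5 + (-9 + 5)/8)² = (-5 + (⅛)*(-4))² = (-5 - ½)² = (-11/2)² = 121/4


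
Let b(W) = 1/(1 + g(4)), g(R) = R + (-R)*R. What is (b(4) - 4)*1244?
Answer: -55980/11 ≈ -5089.1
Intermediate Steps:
g(R) = R - R**2
b(W) = -1/11 (b(W) = 1/(1 + 4*(1 - 1*4)) = 1/(1 + 4*(1 - 4)) = 1/(1 + 4*(-3)) = 1/(1 - 12) = 1/(-11) = -1/11)
(b(4) - 4)*1244 = (-1/11 - 4)*1244 = -45/11*1244 = -55980/11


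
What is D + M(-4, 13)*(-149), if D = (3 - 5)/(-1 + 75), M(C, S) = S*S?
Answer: -931698/37 ≈ -25181.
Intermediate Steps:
M(C, S) = S**2
D = -1/37 (D = -2/74 = -2*1/74 = -1/37 ≈ -0.027027)
D + M(-4, 13)*(-149) = -1/37 + 13**2*(-149) = -1/37 + 169*(-149) = -1/37 - 25181 = -931698/37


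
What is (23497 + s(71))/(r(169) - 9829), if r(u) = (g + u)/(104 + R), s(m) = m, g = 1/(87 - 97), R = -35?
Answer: -1806880/753369 ≈ -2.3984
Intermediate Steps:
g = -⅒ (g = 1/(-10) = -⅒ ≈ -0.10000)
r(u) = -1/690 + u/69 (r(u) = (-⅒ + u)/(104 - 35) = (-⅒ + u)/69 = (-⅒ + u)*(1/69) = -1/690 + u/69)
(23497 + s(71))/(r(169) - 9829) = (23497 + 71)/((-1/690 + (1/69)*169) - 9829) = 23568/((-1/690 + 169/69) - 9829) = 23568/(563/230 - 9829) = 23568/(-2260107/230) = 23568*(-230/2260107) = -1806880/753369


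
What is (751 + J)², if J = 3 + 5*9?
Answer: 638401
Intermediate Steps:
J = 48 (J = 3 + 45 = 48)
(751 + J)² = (751 + 48)² = 799² = 638401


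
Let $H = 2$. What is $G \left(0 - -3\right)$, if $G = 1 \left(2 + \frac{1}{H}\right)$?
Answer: $\frac{15}{2} \approx 7.5$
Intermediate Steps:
$G = \frac{5}{2}$ ($G = 1 \left(2 + \frac{1}{2}\right) = 1 \cdot \frac{5}{2} = \frac{5}{2} \approx 2.5$)
$G \left(0 - -3\right) = \frac{5 \left(0 - -3\right)}{2} = \frac{5 \left(0 + 3\right)}{2} = \frac{5}{2} \cdot 3 = \frac{15}{2}$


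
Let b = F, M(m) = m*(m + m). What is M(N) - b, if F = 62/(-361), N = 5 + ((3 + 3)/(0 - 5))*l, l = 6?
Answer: 88912/9025 ≈ 9.8517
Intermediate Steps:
N = -11/5 (N = 5 + ((3 + 3)/(0 - 5))*6 = 5 + (6/(-5))*6 = 5 + (6*(-1/5))*6 = 5 - 6/5*6 = 5 - 36/5 = -11/5 ≈ -2.2000)
F = -62/361 (F = 62*(-1/361) = -62/361 ≈ -0.17175)
M(m) = 2*m**2 (M(m) = m*(2*m) = 2*m**2)
b = -62/361 ≈ -0.17175
M(N) - b = 2*(-11/5)**2 - 1*(-62/361) = 2*(121/25) + 62/361 = 242/25 + 62/361 = 88912/9025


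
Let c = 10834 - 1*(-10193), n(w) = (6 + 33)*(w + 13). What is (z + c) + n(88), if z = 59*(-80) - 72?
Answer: 20174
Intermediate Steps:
n(w) = 507 + 39*w (n(w) = 39*(13 + w) = 507 + 39*w)
c = 21027 (c = 10834 + 10193 = 21027)
z = -4792 (z = -4720 - 72 = -4792)
(z + c) + n(88) = (-4792 + 21027) + (507 + 39*88) = 16235 + (507 + 3432) = 16235 + 3939 = 20174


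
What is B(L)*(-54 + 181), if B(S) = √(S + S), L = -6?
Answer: 254*I*√3 ≈ 439.94*I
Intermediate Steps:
B(S) = √2*√S (B(S) = √(2*S) = √2*√S)
B(L)*(-54 + 181) = (√2*√(-6))*(-54 + 181) = (√2*(I*√6))*127 = (2*I*√3)*127 = 254*I*√3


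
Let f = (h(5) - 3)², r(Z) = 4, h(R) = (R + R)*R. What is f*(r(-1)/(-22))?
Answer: -4418/11 ≈ -401.64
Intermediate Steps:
h(R) = 2*R² (h(R) = (2*R)*R = 2*R²)
f = 2209 (f = (2*5² - 3)² = (2*25 - 3)² = (50 - 3)² = 47² = 2209)
f*(r(-1)/(-22)) = 2209*(4/(-22)) = 2209*(4*(-1/22)) = 2209*(-2/11) = -4418/11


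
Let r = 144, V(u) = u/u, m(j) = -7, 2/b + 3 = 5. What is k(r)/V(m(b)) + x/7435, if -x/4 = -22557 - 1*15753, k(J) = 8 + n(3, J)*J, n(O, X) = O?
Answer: 684928/1487 ≈ 460.61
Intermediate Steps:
b = 1 (b = 2/(-3 + 5) = 2/2 = 2*(1/2) = 1)
V(u) = 1
k(J) = 8 + 3*J
x = 153240 (x = -4*(-22557 - 1*15753) = -4*(-22557 - 15753) = -4*(-38310) = 153240)
k(r)/V(m(b)) + x/7435 = (8 + 3*144)/1 + 153240/7435 = (8 + 432)*1 + 153240*(1/7435) = 440*1 + 30648/1487 = 440 + 30648/1487 = 684928/1487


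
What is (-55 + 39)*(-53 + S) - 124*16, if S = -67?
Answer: -64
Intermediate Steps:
(-55 + 39)*(-53 + S) - 124*16 = (-55 + 39)*(-53 - 67) - 124*16 = -16*(-120) - 1984 = 1920 - 1984 = -64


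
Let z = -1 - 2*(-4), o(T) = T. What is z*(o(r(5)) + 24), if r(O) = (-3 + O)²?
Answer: 196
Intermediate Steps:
z = 7 (z = -1 + 8 = 7)
z*(o(r(5)) + 24) = 7*((-3 + 5)² + 24) = 7*(2² + 24) = 7*(4 + 24) = 7*28 = 196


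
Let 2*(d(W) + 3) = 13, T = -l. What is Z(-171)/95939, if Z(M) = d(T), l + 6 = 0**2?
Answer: 7/191878 ≈ 3.6482e-5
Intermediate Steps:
l = -6 (l = -6 + 0**2 = -6 + 0 = -6)
T = 6 (T = -1*(-6) = 6)
d(W) = 7/2 (d(W) = -3 + (1/2)*13 = -3 + 13/2 = 7/2)
Z(M) = 7/2
Z(-171)/95939 = (7/2)/95939 = (7/2)*(1/95939) = 7/191878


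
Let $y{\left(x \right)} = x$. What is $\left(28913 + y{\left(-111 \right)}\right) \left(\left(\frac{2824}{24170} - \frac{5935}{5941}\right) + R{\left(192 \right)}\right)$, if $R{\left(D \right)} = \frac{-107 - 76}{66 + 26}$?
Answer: $- \frac{273125625930691}{3302661310} \approx -82699.0$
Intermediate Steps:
$R{\left(D \right)} = - \frac{183}{92}$
$\left(28913 + y{\left(-111 \right)}\right) \left(\left(\frac{2824}{24170} - \frac{5935}{5941}\right) + R{\left(192 \right)}\right) = \left(28913 - 111\right) \left(\left(\frac{2824}{24170} - \frac{5935}{5941}\right) - \frac{183}{92}\right) = 28802 \left(\left(2824 \cdot \frac{1}{24170} - \frac{5935}{5941}\right) - \frac{183}{92}\right) = 28802 \left(\left(\frac{1412}{12085} - \frac{5935}{5941}\right) - \frac{183}{92}\right) = 28802 \left(- \frac{63335783}{71796985} - \frac{183}{92}\right) = 28802 \left(- \frac{18965740291}{6605322620}\right) = - \frac{273125625930691}{3302661310}$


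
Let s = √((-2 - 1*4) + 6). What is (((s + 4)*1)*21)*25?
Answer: 2100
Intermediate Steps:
s = 0 (s = √((-2 - 4) + 6) = √(-6 + 6) = √0 = 0)
(((s + 4)*1)*21)*25 = (((0 + 4)*1)*21)*25 = ((4*1)*21)*25 = (4*21)*25 = 84*25 = 2100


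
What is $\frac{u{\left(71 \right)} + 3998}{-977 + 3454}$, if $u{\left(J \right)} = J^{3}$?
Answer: $\frac{361909}{2477} \approx 146.11$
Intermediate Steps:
$\frac{u{\left(71 \right)} + 3998}{-977 + 3454} = \frac{71^{3} + 3998}{-977 + 3454} = \frac{357911 + 3998}{2477} = 361909 \cdot \frac{1}{2477} = \frac{361909}{2477}$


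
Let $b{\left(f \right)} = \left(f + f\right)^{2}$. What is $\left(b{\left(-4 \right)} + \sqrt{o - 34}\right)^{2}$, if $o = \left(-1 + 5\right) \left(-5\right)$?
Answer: $4042 + 384 i \sqrt{6} \approx 4042.0 + 940.6 i$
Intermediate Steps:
$b{\left(f \right)} = 4 f^{2}$ ($b{\left(f \right)} = \left(2 f\right)^{2} = 4 f^{2}$)
$o = -20$ ($o = 4 \left(-5\right) = -20$)
$\left(b{\left(-4 \right)} + \sqrt{o - 34}\right)^{2} = \left(4 \left(-4\right)^{2} + \sqrt{-20 - 34}\right)^{2} = \left(4 \cdot 16 + \sqrt{-54}\right)^{2} = \left(64 + 3 i \sqrt{6}\right)^{2}$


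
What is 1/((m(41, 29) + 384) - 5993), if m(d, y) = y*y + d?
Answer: -1/4727 ≈ -0.00021155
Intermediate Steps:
m(d, y) = d + y**2 (m(d, y) = y**2 + d = d + y**2)
1/((m(41, 29) + 384) - 5993) = 1/(((41 + 29**2) + 384) - 5993) = 1/(((41 + 841) + 384) - 5993) = 1/((882 + 384) - 5993) = 1/(1266 - 5993) = 1/(-4727) = -1/4727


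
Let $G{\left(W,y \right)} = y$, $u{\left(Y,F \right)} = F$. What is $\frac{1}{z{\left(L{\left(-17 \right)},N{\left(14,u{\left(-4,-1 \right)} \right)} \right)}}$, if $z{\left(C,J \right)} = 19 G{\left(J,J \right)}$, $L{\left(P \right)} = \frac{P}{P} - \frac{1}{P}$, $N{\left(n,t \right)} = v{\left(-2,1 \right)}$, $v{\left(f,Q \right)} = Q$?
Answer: $\frac{1}{19} \approx 0.052632$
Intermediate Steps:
$N{\left(n,t \right)} = 1$
$L{\left(P \right)} = 1 - \frac{1}{P}$
$z{\left(C,J \right)} = 19 J$
$\frac{1}{z{\left(L{\left(-17 \right)},N{\left(14,u{\left(-4,-1 \right)} \right)} \right)}} = \frac{1}{19 \cdot 1} = \frac{1}{19}$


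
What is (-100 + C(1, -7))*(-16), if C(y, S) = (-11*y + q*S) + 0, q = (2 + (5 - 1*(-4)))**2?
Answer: 15328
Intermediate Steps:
q = 121 (q = (2 + (5 + 4))**2 = (2 + 9)**2 = 11**2 = 121)
C(y, S) = -11*y + 121*S (C(y, S) = (-11*y + 121*S) + 0 = -11*y + 121*S)
(-100 + C(1, -7))*(-16) = (-100 + (-11*1 + 121*(-7)))*(-16) = (-100 + (-11 - 847))*(-16) = (-100 - 858)*(-16) = -958*(-16) = 15328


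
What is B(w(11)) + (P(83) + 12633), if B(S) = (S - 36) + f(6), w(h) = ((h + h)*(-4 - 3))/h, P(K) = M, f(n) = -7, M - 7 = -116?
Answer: 12467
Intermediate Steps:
M = -109 (M = 7 - 116 = -109)
P(K) = -109
w(h) = -14 (w(h) = ((2*h)*(-7))/h = (-14*h)/h = -14)
B(S) = -43 + S (B(S) = (S - 36) - 7 = (-36 + S) - 7 = -43 + S)
B(w(11)) + (P(83) + 12633) = (-43 - 14) + (-109 + 12633) = -57 + 12524 = 12467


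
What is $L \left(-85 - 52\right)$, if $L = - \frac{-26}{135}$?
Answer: $- \frac{3562}{135} \approx -26.385$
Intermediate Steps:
$L = \frac{26}{135}$ ($L = - \frac{-26}{135} = \left(-1\right) \left(- \frac{26}{135}\right) = \frac{26}{135} \approx 0.19259$)
$L \left(-85 - 52\right) = \frac{26 \left(-85 - 52\right)}{135} = \frac{26}{135} \left(-137\right) = - \frac{3562}{135}$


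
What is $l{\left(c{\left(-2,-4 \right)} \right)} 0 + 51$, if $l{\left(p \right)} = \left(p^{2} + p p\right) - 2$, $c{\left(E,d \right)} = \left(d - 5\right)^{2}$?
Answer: $51$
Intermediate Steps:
$c{\left(E,d \right)} = \left(-5 + d\right)^{2}$
$l{\left(p \right)} = -2 + 2 p^{2}$ ($l{\left(p \right)} = \left(p^{2} + p^{2}\right) - 2 = 2 p^{2} - 2 = -2 + 2 p^{2}$)
$l{\left(c{\left(-2,-4 \right)} \right)} 0 + 51 = \left(-2 + 2 \left(\left(-5 - 4\right)^{2}\right)^{2}\right) 0 + 51 = \left(-2 + 2 \left(\left(-9\right)^{2}\right)^{2}\right) 0 + 51 = \left(-2 + 2 \cdot 81^{2}\right) 0 + 51 = \left(-2 + 2 \cdot 6561\right) 0 + 51 = \left(-2 + 13122\right) 0 + 51 = 13120 \cdot 0 + 51 = 0 + 51 = 51$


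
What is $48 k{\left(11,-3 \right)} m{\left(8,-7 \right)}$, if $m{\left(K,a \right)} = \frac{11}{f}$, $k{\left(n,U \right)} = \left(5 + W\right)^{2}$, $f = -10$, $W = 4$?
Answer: $- \frac{21384}{5} \approx -4276.8$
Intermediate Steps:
$k{\left(n,U \right)} = 81$ ($k{\left(n,U \right)} = \left(5 + 4\right)^{2} = 9^{2} = 81$)
$m{\left(K,a \right)} = - \frac{11}{10}$ ($m{\left(K,a \right)} = \frac{11}{-10} = 11 \left(- \frac{1}{10}\right) = - \frac{11}{10}$)
$48 k{\left(11,-3 \right)} m{\left(8,-7 \right)} = 48 \cdot 81 \left(- \frac{11}{10}\right) = 3888 \left(- \frac{11}{10}\right) = - \frac{21384}{5}$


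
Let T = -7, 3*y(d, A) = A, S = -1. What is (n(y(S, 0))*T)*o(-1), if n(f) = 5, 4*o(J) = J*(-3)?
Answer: -105/4 ≈ -26.250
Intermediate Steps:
y(d, A) = A/3
o(J) = -3*J/4 (o(J) = (J*(-3))/4 = (-3*J)/4 = -3*J/4)
(n(y(S, 0))*T)*o(-1) = (5*(-7))*(-3/4*(-1)) = -35*3/4 = -105/4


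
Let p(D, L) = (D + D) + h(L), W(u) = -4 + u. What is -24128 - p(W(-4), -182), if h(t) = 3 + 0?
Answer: -24115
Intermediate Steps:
h(t) = 3
p(D, L) = 3 + 2*D (p(D, L) = (D + D) + 3 = 2*D + 3 = 3 + 2*D)
-24128 - p(W(-4), -182) = -24128 - (3 + 2*(-4 - 4)) = -24128 - (3 + 2*(-8)) = -24128 - (3 - 16) = -24128 - 1*(-13) = -24128 + 13 = -24115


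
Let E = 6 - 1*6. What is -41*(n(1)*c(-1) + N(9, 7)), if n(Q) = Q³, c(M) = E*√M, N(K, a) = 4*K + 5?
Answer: -1681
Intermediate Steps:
E = 0 (E = 6 - 6 = 0)
N(K, a) = 5 + 4*K
c(M) = 0 (c(M) = 0*√M = 0)
-41*(n(1)*c(-1) + N(9, 7)) = -41*(1³*0 + (5 + 4*9)) = -41*(1*0 + (5 + 36)) = -41*(0 + 41) = -41*41 = -1681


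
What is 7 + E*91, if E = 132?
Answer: 12019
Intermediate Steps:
7 + E*91 = 7 + 132*91 = 7 + 12012 = 12019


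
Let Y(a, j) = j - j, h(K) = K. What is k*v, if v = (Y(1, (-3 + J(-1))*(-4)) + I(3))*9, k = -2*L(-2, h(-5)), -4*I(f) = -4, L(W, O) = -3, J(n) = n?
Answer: 54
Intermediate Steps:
I(f) = 1 (I(f) = -¼*(-4) = 1)
Y(a, j) = 0
k = 6 (k = -2*(-3) = 6)
v = 9 (v = (0 + 1)*9 = 1*9 = 9)
k*v = 6*9 = 54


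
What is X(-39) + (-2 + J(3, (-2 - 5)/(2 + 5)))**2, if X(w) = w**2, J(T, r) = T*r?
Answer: 1546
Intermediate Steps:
X(-39) + (-2 + J(3, (-2 - 5)/(2 + 5)))**2 = (-39)**2 + (-2 + 3*((-2 - 5)/(2 + 5)))**2 = 1521 + (-2 + 3*(-7/7))**2 = 1521 + (-2 + 3*(-7*1/7))**2 = 1521 + (-2 + 3*(-1))**2 = 1521 + (-2 - 3)**2 = 1521 + (-5)**2 = 1521 + 25 = 1546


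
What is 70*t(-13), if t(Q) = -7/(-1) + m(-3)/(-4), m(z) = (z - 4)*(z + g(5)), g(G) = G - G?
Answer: 245/2 ≈ 122.50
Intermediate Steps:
g(G) = 0
m(z) = z*(-4 + z) (m(z) = (z - 4)*(z + 0) = (-4 + z)*z = z*(-4 + z))
t(Q) = 7/4 (t(Q) = -7/(-1) - 3*(-4 - 3)/(-4) = -7*(-1) - 3*(-7)*(-1/4) = 7 + 21*(-1/4) = 7 - 21/4 = 7/4)
70*t(-13) = 70*(7/4) = 245/2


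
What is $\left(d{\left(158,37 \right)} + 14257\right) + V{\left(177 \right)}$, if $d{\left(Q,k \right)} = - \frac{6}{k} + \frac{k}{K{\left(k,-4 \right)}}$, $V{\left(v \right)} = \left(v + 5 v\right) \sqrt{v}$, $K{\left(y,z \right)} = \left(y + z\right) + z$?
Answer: $\frac{15298956}{1073} + 1062 \sqrt{177} \approx 28387.0$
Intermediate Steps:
$K{\left(y,z \right)} = y + 2 z$
$V{\left(v \right)} = 6 v^{\frac{3}{2}}$ ($V{\left(v \right)} = 6 v \sqrt{v} = 6 v^{\frac{3}{2}}$)
$d{\left(Q,k \right)} = - \frac{6}{k} + \frac{k}{-8 + k}$ ($d{\left(Q,k \right)} = - \frac{6}{k} + \frac{k}{k + 2 \left(-4\right)} = - \frac{6}{k} + \frac{k}{k - 8} = - \frac{6}{k} + \frac{k}{-8 + k}$)
$\left(d{\left(158,37 \right)} + 14257\right) + V{\left(177 \right)} = \left(\left(- \frac{6}{37} + \frac{37}{-8 + 37}\right) + 14257\right) + 6 \cdot 177^{\frac{3}{2}} = \left(\left(\left(-6\right) \frac{1}{37} + \frac{37}{29}\right) + 14257\right) + 6 \cdot 177 \sqrt{177} = \left(\left(- \frac{6}{37} + 37 \cdot \frac{1}{29}\right) + 14257\right) + 1062 \sqrt{177} = \left(\left(- \frac{6}{37} + \frac{37}{29}\right) + 14257\right) + 1062 \sqrt{177} = \left(\frac{1195}{1073} + 14257\right) + 1062 \sqrt{177} = \frac{15298956}{1073} + 1062 \sqrt{177}$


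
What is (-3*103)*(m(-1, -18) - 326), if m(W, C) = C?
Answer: 106296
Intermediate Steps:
(-3*103)*(m(-1, -18) - 326) = (-3*103)*(-18 - 326) = -309*(-344) = 106296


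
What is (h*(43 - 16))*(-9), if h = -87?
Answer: 21141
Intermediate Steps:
(h*(43 - 16))*(-9) = -87*(43 - 16)*(-9) = -87*27*(-9) = -2349*(-9) = 21141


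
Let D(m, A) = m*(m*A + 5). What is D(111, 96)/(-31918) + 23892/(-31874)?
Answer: -19240676055/508677166 ≈ -37.825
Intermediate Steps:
D(m, A) = m*(5 + A*m) (D(m, A) = m*(A*m + 5) = m*(5 + A*m))
D(111, 96)/(-31918) + 23892/(-31874) = (111*(5 + 96*111))/(-31918) + 23892/(-31874) = (111*(5 + 10656))*(-1/31918) + 23892*(-1/31874) = (111*10661)*(-1/31918) - 11946/15937 = 1183371*(-1/31918) - 11946/15937 = -1183371/31918 - 11946/15937 = -19240676055/508677166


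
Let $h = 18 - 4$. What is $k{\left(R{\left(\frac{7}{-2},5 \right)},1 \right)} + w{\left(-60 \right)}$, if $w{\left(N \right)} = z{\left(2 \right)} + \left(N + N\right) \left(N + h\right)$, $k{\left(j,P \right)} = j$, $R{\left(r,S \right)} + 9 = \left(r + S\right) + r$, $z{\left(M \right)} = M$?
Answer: $5511$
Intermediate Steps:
$h = 14$
$R{\left(r,S \right)} = -9 + S + 2 r$ ($R{\left(r,S \right)} = -9 + \left(\left(r + S\right) + r\right) = -9 + \left(\left(S + r\right) + r\right) = -9 + \left(S + 2 r\right) = -9 + S + 2 r$)
$w{\left(N \right)} = 2 + 2 N \left(14 + N\right)$ ($w{\left(N \right)} = 2 + \left(N + N\right) \left(N + 14\right) = 2 + 2 N \left(14 + N\right)$)
$k{\left(R{\left(\frac{7}{-2},5 \right)},1 \right)} + w{\left(-60 \right)} = \left(-9 + 5 + 2 \frac{7}{-2}\right) + \left(2 + 2 \left(-60\right)^{2} + 28 \left(-60\right)\right) = \left(-9 + 5 + 2 \cdot 7 \left(- \frac{1}{2}\right)\right) + \left(2 + 2 \cdot 3600 - 1680\right) = \left(-9 + 5 + 2 \left(- \frac{7}{2}\right)\right) + \left(2 + 7200 - 1680\right) = \left(-9 + 5 - 7\right) + 5522 = -11 + 5522 = 5511$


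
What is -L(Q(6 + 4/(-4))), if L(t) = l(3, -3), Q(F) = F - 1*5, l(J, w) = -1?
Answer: 1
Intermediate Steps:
Q(F) = -5 + F (Q(F) = F - 5 = -5 + F)
L(t) = -1
-L(Q(6 + 4/(-4))) = -1*(-1) = 1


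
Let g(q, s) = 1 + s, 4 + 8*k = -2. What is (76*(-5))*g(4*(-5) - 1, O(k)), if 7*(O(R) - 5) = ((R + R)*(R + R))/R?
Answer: -14820/7 ≈ -2117.1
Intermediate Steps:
k = -¾ (k = -½ + (⅛)*(-2) = -½ - ¼ = -¾ ≈ -0.75000)
O(R) = 5 + 4*R/7 (O(R) = 5 + (((R + R)*(R + R))/R)/7 = 5 + (((2*R)*(2*R))/R)/7 = 5 + ((4*R²)/R)/7 = 5 + (4*R)/7 = 5 + 4*R/7)
(76*(-5))*g(4*(-5) - 1, O(k)) = (76*(-5))*(1 + (5 + (4/7)*(-¾))) = -380*(1 + (5 - 3/7)) = -380*(1 + 32/7) = -380*39/7 = -14820/7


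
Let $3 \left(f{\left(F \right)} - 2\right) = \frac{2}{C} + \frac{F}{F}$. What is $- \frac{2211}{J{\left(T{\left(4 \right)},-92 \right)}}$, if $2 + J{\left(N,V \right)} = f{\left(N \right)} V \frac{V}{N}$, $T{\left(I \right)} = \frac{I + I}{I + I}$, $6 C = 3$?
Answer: $- \frac{6633}{93098} \approx -0.071247$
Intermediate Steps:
$C = \frac{1}{2}$ ($C = \frac{1}{6} \cdot 3 = \frac{1}{2} \approx 0.5$)
$f{\left(F \right)} = \frac{11}{3}$ ($f{\left(F \right)} = 2 + \frac{2 \frac{1}{\frac{1}{2}} + \frac{F}{F}}{3} = 2 + \frac{2 \cdot 2 + 1}{3} = 2 + \frac{4 + 1}{3} = 2 + \frac{1}{3} \cdot 5 = 2 + \frac{5}{3} = \frac{11}{3}$)
$T{\left(I \right)} = 1$ ($T{\left(I \right)} = \frac{2 I}{2 I} = 2 I \frac{1}{2 I} = 1$)
$J{\left(N,V \right)} = -2 + \frac{11 V^{2}}{3 N}$ ($J{\left(N,V \right)} = -2 + \frac{11 V}{3} \frac{V}{N} = -2 + \frac{11 V^{2}}{3 N}$)
$- \frac{2211}{J{\left(T{\left(4 \right)},-92 \right)}} = - \frac{2211}{-2 + \frac{11 \left(-92\right)^{2}}{3 \cdot 1}} = - \frac{2211}{-2 + \frac{11}{3} \cdot 1 \cdot 8464} = - \frac{2211}{-2 + \frac{93104}{3}} = - \frac{2211}{\frac{93098}{3}} = \left(-2211\right) \frac{3}{93098} = - \frac{6633}{93098}$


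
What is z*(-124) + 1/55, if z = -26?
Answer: 177321/55 ≈ 3224.0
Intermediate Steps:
z*(-124) + 1/55 = -26*(-124) + 1/55 = 3224 + 1/55 = 177321/55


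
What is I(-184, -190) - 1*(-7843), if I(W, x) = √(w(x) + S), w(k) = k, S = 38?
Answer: 7843 + 2*I*√38 ≈ 7843.0 + 12.329*I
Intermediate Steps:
I(W, x) = √(38 + x) (I(W, x) = √(x + 38) = √(38 + x))
I(-184, -190) - 1*(-7843) = √(38 - 190) - 1*(-7843) = √(-152) + 7843 = 2*I*√38 + 7843 = 7843 + 2*I*√38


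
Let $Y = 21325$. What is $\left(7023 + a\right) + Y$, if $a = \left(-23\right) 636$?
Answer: $13720$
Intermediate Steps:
$a = -14628$
$\left(7023 + a\right) + Y = \left(7023 - 14628\right) + 21325 = -7605 + 21325 = 13720$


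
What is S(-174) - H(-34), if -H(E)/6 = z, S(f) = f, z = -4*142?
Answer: -3582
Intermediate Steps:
z = -568
H(E) = 3408 (H(E) = -6*(-568) = 3408)
S(-174) - H(-34) = -174 - 1*3408 = -174 - 3408 = -3582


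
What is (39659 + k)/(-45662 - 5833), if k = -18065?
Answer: -7198/17165 ≈ -0.41934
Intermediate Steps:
(39659 + k)/(-45662 - 5833) = (39659 - 18065)/(-45662 - 5833) = 21594/(-51495) = 21594*(-1/51495) = -7198/17165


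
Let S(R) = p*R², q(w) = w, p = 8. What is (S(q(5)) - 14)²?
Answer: 34596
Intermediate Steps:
S(R) = 8*R²
(S(q(5)) - 14)² = (8*5² - 14)² = (8*25 - 14)² = (200 - 14)² = 186² = 34596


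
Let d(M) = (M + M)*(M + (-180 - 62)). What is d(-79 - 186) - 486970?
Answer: -218260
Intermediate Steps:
d(M) = 2*M*(-242 + M) (d(M) = (2*M)*(M - 242) = (2*M)*(-242 + M) = 2*M*(-242 + M))
d(-79 - 186) - 486970 = 2*(-79 - 186)*(-242 + (-79 - 186)) - 486970 = 2*(-265)*(-242 - 265) - 486970 = 2*(-265)*(-507) - 486970 = 268710 - 486970 = -218260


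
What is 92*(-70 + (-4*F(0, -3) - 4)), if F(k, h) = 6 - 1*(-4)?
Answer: -10488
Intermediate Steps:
F(k, h) = 10 (F(k, h) = 6 + 4 = 10)
92*(-70 + (-4*F(0, -3) - 4)) = 92*(-70 + (-4*10 - 4)) = 92*(-70 + (-40 - 4)) = 92*(-70 - 44) = 92*(-114) = -10488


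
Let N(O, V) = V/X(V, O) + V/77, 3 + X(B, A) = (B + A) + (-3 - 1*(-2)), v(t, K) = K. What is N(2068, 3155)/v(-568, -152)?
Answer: -2088610/7635397 ≈ -0.27354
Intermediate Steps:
X(B, A) = -4 + A + B (X(B, A) = -3 + ((B + A) + (-3 - 1*(-2))) = -3 + ((A + B) + (-3 + 2)) = -3 + ((A + B) - 1) = -3 + (-1 + A + B) = -4 + A + B)
N(O, V) = V/77 + V/(-4 + O + V) (N(O, V) = V/(-4 + O + V) + V/77 = V/77 + V/(-4 + O + V))
N(2068, 3155)/v(-568, -152) = ((1/77)*3155*(73 + 2068 + 3155)/(-4 + 2068 + 3155))/(-152) = ((1/77)*3155*5296/5219)*(-1/152) = ((1/77)*3155*(1/5219)*5296)*(-1/152) = (16708880/401863)*(-1/152) = -2088610/7635397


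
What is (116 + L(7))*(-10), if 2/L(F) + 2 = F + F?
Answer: -3485/3 ≈ -1161.7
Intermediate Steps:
L(F) = 2/(-2 + 2*F) (L(F) = 2/(-2 + (F + F)) = 2/(-2 + 2*F))
(116 + L(7))*(-10) = (116 + 1/(-1 + 7))*(-10) = (116 + 1/6)*(-10) = (116 + ⅙)*(-10) = (697/6)*(-10) = -3485/3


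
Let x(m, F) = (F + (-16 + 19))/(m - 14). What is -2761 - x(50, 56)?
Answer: -99455/36 ≈ -2762.6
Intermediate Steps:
x(m, F) = (3 + F)/(-14 + m) (x(m, F) = (F + 3)/(-14 + m) = (3 + F)/(-14 + m))
-2761 - x(50, 56) = -2761 - (3 + 56)/(-14 + 50) = -2761 - 59/36 = -99455/36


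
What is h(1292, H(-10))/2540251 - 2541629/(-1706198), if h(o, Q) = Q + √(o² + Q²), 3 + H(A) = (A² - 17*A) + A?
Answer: 6456814101765/4334171175698 + √1735313/2540251 ≈ 1.4903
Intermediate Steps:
H(A) = -3 + A² - 16*A (H(A) = -3 + ((A² - 17*A) + A) = -3 + (A² - 16*A) = -3 + A² - 16*A)
h(o, Q) = Q + √(Q² + o²)
h(1292, H(-10))/2540251 - 2541629/(-1706198) = ((-3 + (-10)² - 16*(-10)) + √((-3 + (-10)² - 16*(-10))² + 1292²))/2540251 - 2541629/(-1706198) = ((-3 + 100 + 160) + √((-3 + 100 + 160)² + 1669264))*(1/2540251) - 2541629*(-1/1706198) = (257 + √(257² + 1669264))*(1/2540251) + 2541629/1706198 = (257 + √(66049 + 1669264))*(1/2540251) + 2541629/1706198 = (257 + √1735313)*(1/2540251) + 2541629/1706198 = (257/2540251 + √1735313/2540251) + 2541629/1706198 = 6456814101765/4334171175698 + √1735313/2540251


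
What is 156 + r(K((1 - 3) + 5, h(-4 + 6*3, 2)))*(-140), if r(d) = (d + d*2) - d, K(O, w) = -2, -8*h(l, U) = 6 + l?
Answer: 716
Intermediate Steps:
h(l, U) = -3/4 - l/8 (h(l, U) = -(6 + l)/8 = -3/4 - l/8)
r(d) = 2*d (r(d) = (d + 2*d) - d = 3*d - d = 2*d)
156 + r(K((1 - 3) + 5, h(-4 + 6*3, 2)))*(-140) = 156 + (2*(-2))*(-140) = 156 - 4*(-140) = 156 + 560 = 716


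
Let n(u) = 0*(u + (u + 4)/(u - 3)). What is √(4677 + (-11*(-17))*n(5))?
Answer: √4677 ≈ 68.389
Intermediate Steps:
n(u) = 0 (n(u) = 0*(u + (4 + u)/(-3 + u)) = 0)
√(4677 + (-11*(-17))*n(5)) = √(4677 - 11*(-17)*0) = √(4677 + 187*0) = √(4677 + 0) = √4677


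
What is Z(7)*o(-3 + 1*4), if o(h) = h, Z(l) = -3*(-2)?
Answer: 6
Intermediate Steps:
Z(l) = 6
Z(7)*o(-3 + 1*4) = 6*(-3 + 1*4) = 6*(-3 + 4) = 6*1 = 6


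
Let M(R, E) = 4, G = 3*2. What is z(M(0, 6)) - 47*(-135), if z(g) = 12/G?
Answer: 6347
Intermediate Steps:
G = 6
z(g) = 2 (z(g) = 12/6 = 12*(1/6) = 2)
z(M(0, 6)) - 47*(-135) = 2 - 47*(-135) = 2 + 6345 = 6347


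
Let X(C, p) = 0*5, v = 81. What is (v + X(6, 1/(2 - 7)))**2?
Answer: 6561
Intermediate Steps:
X(C, p) = 0
(v + X(6, 1/(2 - 7)))**2 = (81 + 0)**2 = 81**2 = 6561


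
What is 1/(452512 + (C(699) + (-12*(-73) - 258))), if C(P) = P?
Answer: 1/453829 ≈ 2.2035e-6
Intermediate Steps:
1/(452512 + (C(699) + (-12*(-73) - 258))) = 1/(452512 + (699 + (-12*(-73) - 258))) = 1/(452512 + (699 + (876 - 258))) = 1/(452512 + (699 + 618)) = 1/(452512 + 1317) = 1/453829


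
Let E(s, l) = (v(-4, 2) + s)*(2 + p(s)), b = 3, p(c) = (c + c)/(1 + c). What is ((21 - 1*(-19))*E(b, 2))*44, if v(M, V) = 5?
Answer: 49280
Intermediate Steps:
p(c) = 2*c/(1 + c) (p(c) = (2*c)/(1 + c) = 2*c/(1 + c))
E(s, l) = (2 + 2*s/(1 + s))*(5 + s) (E(s, l) = (5 + s)*(2 + 2*s/(1 + s)) = (2 + 2*s/(1 + s))*(5 + s))
((21 - 1*(-19))*E(b, 2))*44 = ((21 - 1*(-19))*(2*(5 + 2*3² + 11*3)/(1 + 3)))*44 = ((21 + 19)*(2*(5 + 2*9 + 33)/4))*44 = (40*(2*(¼)*(5 + 18 + 33)))*44 = (40*(2*(¼)*56))*44 = (40*28)*44 = 1120*44 = 49280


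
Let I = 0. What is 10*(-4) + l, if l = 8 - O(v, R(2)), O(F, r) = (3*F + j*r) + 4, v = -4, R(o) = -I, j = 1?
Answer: -24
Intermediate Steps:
R(o) = 0 (R(o) = -1*0 = 0)
O(F, r) = 4 + r + 3*F (O(F, r) = (3*F + 1*r) + 4 = (3*F + r) + 4 = (r + 3*F) + 4 = 4 + r + 3*F)
l = 16 (l = 8 - (4 + 0 + 3*(-4)) = 8 - (4 + 0 - 12) = 8 - 1*(-8) = 8 + 8 = 16)
10*(-4) + l = 10*(-4) + 16 = -40 + 16 = -24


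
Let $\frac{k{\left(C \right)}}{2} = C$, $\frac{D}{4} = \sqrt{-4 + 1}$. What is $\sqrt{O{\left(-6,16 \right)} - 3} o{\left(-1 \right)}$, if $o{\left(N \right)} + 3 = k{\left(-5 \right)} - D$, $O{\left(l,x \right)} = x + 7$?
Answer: $- 26 \sqrt{5} - 8 i \sqrt{15} \approx -58.138 - 30.984 i$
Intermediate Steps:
$O{\left(l,x \right)} = 7 + x$
$D = 4 i \sqrt{3}$ ($D = 4 \sqrt{-4 + 1} = 4 \sqrt{-3} = 4 i \sqrt{3} \approx 6.9282 i$)
$k{\left(C \right)} = 2 C$
$o{\left(N \right)} = -13 - 4 i \sqrt{3}$ ($o{\left(N \right)} = -3 + \left(2 \left(-5\right) - 4 i \sqrt{3}\right) = -3 - \left(10 + 4 i \sqrt{3}\right) = -13 - 4 i \sqrt{3}$)
$\sqrt{O{\left(-6,16 \right)} - 3} o{\left(-1 \right)} = \sqrt{\left(7 + 16\right) - 3} \left(-13 - 4 i \sqrt{3}\right) = \sqrt{23 - 3} \left(-13 - 4 i \sqrt{3}\right) = \sqrt{20} \left(-13 - 4 i \sqrt{3}\right) = 2 \sqrt{5} \left(-13 - 4 i \sqrt{3}\right)$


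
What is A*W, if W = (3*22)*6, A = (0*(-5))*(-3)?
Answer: 0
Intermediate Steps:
A = 0 (A = 0*(-3) = 0)
W = 396 (W = 66*6 = 396)
A*W = 0*396 = 0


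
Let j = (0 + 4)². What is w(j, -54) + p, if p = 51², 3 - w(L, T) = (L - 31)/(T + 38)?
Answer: 41649/16 ≈ 2603.1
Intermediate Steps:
j = 16 (j = 4² = 16)
w(L, T) = 3 - (-31 + L)/(38 + T) (w(L, T) = 3 - (L - 31)/(T + 38) = 3 - (-31 + L)/(38 + T))
p = 2601
w(j, -54) + p = (145 - 1*16 + 3*(-54))/(38 - 54) + 2601 = (145 - 16 - 162)/(-16) + 2601 = -1/16*(-33) + 2601 = 33/16 + 2601 = 41649/16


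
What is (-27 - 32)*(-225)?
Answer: 13275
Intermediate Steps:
(-27 - 32)*(-225) = -59*(-225) = 13275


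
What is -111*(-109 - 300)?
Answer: 45399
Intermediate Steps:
-111*(-109 - 300) = -111*(-409) = 45399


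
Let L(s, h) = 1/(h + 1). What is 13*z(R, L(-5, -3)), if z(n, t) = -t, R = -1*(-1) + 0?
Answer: 13/2 ≈ 6.5000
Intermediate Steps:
L(s, h) = 1/(1 + h)
R = 1 (R = 1 + 0 = 1)
13*z(R, L(-5, -3)) = 13*(-1/(1 - 3)) = 13*(-1/(-2)) = 13*(-1*(-½)) = 13*(½) = 13/2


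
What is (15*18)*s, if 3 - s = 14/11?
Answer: 5130/11 ≈ 466.36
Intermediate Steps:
s = 19/11 (s = 3 - 14/11 = 19/11 ≈ 1.7273)
(15*18)*s = (15*18)*(19/11) = 270*(19/11) = 5130/11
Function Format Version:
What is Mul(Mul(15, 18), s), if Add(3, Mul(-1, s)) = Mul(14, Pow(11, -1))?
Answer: Rational(5130, 11) ≈ 466.36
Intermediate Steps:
s = Rational(19, 11) (s = Add(3, Mul(-1, Mul(14, Pow(11, -1)))) = Add(3, Mul(-1, Mul(14, Rational(1, 11)))) = Add(3, Mul(-1, Rational(14, 11))) = Add(3, Rational(-14, 11)) = Rational(19, 11) ≈ 1.7273)
Mul(Mul(15, 18), s) = Mul(Mul(15, 18), Rational(19, 11)) = Mul(270, Rational(19, 11)) = Rational(5130, 11)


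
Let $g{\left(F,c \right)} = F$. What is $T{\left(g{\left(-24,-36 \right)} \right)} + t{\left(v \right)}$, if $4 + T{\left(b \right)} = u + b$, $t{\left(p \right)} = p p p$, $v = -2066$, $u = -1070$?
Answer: $-8818424594$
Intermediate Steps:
$t{\left(p \right)} = p^{3}$ ($t{\left(p \right)} = p^{2} p = p^{3}$)
$T{\left(b \right)} = -1074 + b$ ($T{\left(b \right)} = -4 + \left(-1070 + b\right) = -1074 + b$)
$T{\left(g{\left(-24,-36 \right)} \right)} + t{\left(v \right)} = \left(-1074 - 24\right) + \left(-2066\right)^{3} = -1098 - 8818423496 = -8818424594$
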